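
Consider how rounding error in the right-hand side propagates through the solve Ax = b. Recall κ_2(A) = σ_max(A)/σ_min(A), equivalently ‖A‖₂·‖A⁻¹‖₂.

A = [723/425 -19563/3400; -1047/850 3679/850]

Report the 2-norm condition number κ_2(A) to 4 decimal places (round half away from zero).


M = AᵀA = [25497/5780 -174783/11560; -174783/11560 4794173/92480]. tr(M)=1040425/18496, det(M)=5625/73984
char-poly roots: 225/4 and 25/18496
so κ_2 = √((225/4) / (25/18496)) = 204.0000

204.0000


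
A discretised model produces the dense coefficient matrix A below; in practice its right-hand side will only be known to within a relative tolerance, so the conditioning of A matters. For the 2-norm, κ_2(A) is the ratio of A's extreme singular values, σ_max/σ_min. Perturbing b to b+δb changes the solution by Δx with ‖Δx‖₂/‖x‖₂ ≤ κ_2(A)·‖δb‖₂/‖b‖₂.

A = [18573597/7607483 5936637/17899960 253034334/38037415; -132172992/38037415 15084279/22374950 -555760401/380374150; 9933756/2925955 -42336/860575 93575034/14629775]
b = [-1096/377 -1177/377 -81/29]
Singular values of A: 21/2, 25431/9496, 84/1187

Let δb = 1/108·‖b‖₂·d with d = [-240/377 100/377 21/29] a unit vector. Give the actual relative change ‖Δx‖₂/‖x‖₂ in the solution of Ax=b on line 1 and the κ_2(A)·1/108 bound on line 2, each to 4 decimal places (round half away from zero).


σ_max = 21/2, σ_min = 84/1187
κ_2(A) = (21/2) / (84/1187) = 148.3750
worst-case relative error ≤ 148.3750 × 1/108 = 1.3738
solve Ax = b  →  x = [4.6219 13.1475 -2.7888]
‖b‖ = 5.0990, ‖x‖ = 14.2125
Δx = A⁻¹·δb where δb = 1/108·5.0990·d; ‖Δx‖ = 0.6672
realised ‖Δx‖/‖x‖ = 0.0469
realised/bound (from unrounded values) ≈ 0.0342

0.0469
1.3738


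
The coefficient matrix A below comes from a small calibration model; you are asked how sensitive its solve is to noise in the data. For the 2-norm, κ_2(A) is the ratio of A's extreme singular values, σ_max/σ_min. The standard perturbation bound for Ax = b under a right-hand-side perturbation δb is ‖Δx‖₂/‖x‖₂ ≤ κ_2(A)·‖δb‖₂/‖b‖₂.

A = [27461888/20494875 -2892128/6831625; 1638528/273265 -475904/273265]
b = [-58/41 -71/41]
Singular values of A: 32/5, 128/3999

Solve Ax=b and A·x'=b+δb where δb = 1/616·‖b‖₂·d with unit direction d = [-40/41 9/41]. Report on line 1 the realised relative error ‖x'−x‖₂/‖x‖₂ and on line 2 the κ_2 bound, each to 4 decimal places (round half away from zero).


largest singular value 32/5, smallest 128/3999
κ = σ_max/σ_min = (32/5)/(128/3999) = 199.9500
perturbation bound = 199.9500·1/616 = 0.3246
solve Ax = b  →  x = [8.4478 30.0800]
2-norm of b is 2.2361; of x, 31.2438
Δx = A⁻¹·δb where δb = 1/616·2.2361·d; ‖Δx‖ = 0.1134
dividing the unrounded norms, ‖Δx‖/‖x‖ = 0.0036
tightness: 0.0036 against a bound of 0.3246 (unrounded ratio ≈ 0.0112)

0.0036
0.3246


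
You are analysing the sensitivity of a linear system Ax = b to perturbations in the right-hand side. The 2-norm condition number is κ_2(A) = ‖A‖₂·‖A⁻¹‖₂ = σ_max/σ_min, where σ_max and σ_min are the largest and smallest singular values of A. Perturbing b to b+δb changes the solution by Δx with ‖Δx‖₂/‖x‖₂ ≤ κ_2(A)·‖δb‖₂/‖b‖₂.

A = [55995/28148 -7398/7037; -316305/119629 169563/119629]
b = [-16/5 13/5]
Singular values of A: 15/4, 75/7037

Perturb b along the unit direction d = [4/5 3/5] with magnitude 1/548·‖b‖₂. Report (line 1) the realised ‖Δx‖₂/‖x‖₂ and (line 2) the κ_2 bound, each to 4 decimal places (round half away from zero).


0.0075
0.6421

σ_max = 15/4, σ_min = 75/7037
κ = σ_max/σ_min = (15/4)/(75/7037) = 351.8500
perturbation bound = 351.8500·1/548 = 0.6421
solve Ax = b  →  x = [-45.0949 -82.2863]
‖b‖₂ = 4.1231 and ‖x‖₂ = 93.8327
δb = ε·‖b‖·d = [0.0060 0.0045]; solving A·Δx = δb gives ‖Δx‖ = 0.7059
dividing the unrounded norms, ‖Δx‖/‖x‖ = 0.0075
so the bound overstates the realised error by a factor of ≈ 85.3417 (computed from the unrounded values)


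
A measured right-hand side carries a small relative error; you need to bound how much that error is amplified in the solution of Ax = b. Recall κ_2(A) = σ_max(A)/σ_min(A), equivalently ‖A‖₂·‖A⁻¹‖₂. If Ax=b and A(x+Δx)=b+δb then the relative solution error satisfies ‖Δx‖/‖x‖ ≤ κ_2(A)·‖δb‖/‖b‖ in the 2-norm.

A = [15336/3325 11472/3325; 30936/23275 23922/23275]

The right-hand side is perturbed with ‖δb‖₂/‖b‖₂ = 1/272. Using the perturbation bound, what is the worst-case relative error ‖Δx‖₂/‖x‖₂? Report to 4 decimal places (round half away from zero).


0.8557

AᵀA = [99851904/4333805 74886768/4333805; 74886768/4333805 56167956/4333805]; tr = 31203972/866761, det = 20736/866761
eigenvalues of AᵀA: λ = (tr ± √(tr²−4·det))/2 = 36, 576/866761
κ_2(A) = √(λ_max/λ_min) = √(36 / (576/866761)) = 232.7500
perturbation bound = 232.7500·1/272 = 0.8557


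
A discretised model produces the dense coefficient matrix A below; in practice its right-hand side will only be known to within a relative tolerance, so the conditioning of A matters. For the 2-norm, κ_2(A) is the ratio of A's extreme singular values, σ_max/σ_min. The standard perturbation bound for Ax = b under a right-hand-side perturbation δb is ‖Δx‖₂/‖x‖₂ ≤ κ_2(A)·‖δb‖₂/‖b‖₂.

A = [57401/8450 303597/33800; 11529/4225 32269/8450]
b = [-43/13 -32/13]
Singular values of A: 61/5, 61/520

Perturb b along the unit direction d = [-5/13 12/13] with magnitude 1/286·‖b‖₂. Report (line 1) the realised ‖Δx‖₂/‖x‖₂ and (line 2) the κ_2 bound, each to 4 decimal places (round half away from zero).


0.0144
0.3636

σ_max = 61/5, σ_min = 61/520
condition number: (61/5) ÷ (61/520) = 104.0000
bound on ‖Δx‖/‖x‖: κ·ε = 104.0000·1/286 = 0.3636
solve Ax = b  →  x = [6.6230 -5.3770]
2-norm of b is 4.1231; of x, 8.5309
with δb = [-0.0055 0.0133], A·Δx = δb → ‖Δx‖ = 0.1229
relative error = 0.0144
so the bound overstates the realised error by a factor of ≈ 25.2424 (computed from the unrounded values)


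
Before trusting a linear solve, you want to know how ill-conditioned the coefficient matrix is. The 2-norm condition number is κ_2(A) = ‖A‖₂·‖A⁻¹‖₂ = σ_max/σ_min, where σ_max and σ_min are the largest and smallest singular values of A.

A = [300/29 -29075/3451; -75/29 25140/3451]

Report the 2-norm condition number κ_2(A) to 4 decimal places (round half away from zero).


4.2000

form AᵀA = [95625/841 -624000/5887; -624000/5887 5112025/41209] with trace 11650/49 and determinant 140625/49
solving λ² − 11650/49·λ + 140625/49 = 0 gives λ = 225, 625/49
κ = σ_max/σ_min = 15/(25/7) = 4.2000


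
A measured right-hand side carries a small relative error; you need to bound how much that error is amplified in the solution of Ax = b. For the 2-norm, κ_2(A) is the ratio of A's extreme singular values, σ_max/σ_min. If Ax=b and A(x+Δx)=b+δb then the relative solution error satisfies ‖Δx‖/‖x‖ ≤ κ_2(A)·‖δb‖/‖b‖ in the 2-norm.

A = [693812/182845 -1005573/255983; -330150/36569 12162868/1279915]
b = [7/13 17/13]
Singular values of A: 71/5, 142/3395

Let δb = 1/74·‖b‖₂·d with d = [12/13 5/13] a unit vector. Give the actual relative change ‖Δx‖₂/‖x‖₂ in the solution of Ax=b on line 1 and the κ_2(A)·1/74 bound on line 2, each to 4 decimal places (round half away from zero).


0.0191
4.5878

from the listed singular values, σ₁ = 71/5, σ_n = 142/3395
κ_2(A) = (71/5) / (142/3395) = 339.5000
bound on ‖Δx‖/‖x‖: κ·ε = 339.5000·1/74 = 4.5878
solve Ax = b  →  x = [17.2644 16.5396]
‖b‖ = 1.4142, ‖x‖ = 23.9086
re-solving with b+δb shifts x by Δx of norm 0.4569
realised ‖Δx‖/‖x‖ = 0.0191
so the bound overstates the realised error by a factor of ≈ 240.0638 (computed from the unrounded values)


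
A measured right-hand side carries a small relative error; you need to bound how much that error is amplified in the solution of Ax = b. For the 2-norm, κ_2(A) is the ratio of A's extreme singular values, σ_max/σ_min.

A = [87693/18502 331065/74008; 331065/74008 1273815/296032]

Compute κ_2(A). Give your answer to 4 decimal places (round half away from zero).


form AᵀA = [276629049/6512704 1053779895/26050816; 1053779895/26050816 4014588825/104203264] with trace 10036449/123904 and determinant 18225/123904
eigenvalues of AᵀA: λ = (tr ± √(tr²−4·det))/2 = 81, 225/123904
so κ_2 = √(81 / (225/123904)) = 211.2000

211.2000


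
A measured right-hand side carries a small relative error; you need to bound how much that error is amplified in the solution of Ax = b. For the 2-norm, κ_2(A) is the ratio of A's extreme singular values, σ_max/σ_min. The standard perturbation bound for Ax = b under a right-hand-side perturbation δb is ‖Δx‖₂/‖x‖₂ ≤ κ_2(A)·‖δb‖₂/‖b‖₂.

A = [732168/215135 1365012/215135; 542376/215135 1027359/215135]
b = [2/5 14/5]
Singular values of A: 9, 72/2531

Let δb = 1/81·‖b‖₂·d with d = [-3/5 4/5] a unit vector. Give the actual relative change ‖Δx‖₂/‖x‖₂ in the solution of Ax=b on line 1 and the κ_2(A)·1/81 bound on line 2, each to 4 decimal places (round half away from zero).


0.0175
3.9059

largest singular value 9, smallest 72/2531
condition number: 9 ÷ (72/2531) = 316.3750
bound on ‖Δx‖/‖x‖: κ·ε = 316.3750·1/81 = 3.9059
solve Ax = b  →  x = [-61.9297 33.2810]
‖b‖₂ = 2.8284 and ‖x‖₂ = 70.3059
Δx = A⁻¹·δb where δb = 1/81·2.8284·d; ‖Δx‖ = 1.2275
relative error = 0.0175
tightness: 0.0175 against a bound of 3.9059 (unrounded ratio ≈ 0.0045)


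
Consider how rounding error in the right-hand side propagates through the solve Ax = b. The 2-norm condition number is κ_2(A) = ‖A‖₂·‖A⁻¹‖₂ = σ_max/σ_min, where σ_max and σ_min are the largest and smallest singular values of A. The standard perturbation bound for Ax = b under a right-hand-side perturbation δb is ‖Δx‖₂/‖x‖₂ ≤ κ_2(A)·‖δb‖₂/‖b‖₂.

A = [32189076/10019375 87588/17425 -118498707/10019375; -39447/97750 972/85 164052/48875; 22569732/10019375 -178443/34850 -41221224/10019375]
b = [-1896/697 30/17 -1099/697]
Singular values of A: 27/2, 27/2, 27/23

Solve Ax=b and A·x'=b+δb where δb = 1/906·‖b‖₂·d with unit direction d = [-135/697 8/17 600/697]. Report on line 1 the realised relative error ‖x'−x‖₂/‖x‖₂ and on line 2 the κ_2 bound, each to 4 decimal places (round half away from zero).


largest singular value 27/2, smallest 27/23
condition number: (27/2) ÷ (27/23) = 11.5000
perturbation bound = 11.5000·1/906 = 0.0127
solve Ax = b  →  x = [-0.0713 0.0800 0.2446]
‖b‖ = 3.6056, ‖x‖ = 0.2671
Δx = A⁻¹·δb where δb = 1/906·3.6056·d; ‖Δx‖ = 0.0034
dividing the unrounded norms, ‖Δx‖/‖x‖ = 0.0127
realised/bound = 1 exactly: the bound is attained for this b and d

0.0127
0.0127


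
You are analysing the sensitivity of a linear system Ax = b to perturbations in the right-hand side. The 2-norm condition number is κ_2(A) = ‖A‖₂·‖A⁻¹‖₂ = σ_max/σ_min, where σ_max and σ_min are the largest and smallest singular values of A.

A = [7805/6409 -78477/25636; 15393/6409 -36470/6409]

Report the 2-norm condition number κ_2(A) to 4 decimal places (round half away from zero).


116.0000

M = AᵀA = [79282/10933 -760725/43732; -760725/43732 7303597/174928]. tr(M)=659393/13456, det(M)=2401/13456
λ_max, λ_min = (659393/13456 ± √434669897025/181063936)/2 = 49, 49/13456
κ_2(A) = √(λ_max/λ_min) = √(49 / (49/13456)) = 116.0000


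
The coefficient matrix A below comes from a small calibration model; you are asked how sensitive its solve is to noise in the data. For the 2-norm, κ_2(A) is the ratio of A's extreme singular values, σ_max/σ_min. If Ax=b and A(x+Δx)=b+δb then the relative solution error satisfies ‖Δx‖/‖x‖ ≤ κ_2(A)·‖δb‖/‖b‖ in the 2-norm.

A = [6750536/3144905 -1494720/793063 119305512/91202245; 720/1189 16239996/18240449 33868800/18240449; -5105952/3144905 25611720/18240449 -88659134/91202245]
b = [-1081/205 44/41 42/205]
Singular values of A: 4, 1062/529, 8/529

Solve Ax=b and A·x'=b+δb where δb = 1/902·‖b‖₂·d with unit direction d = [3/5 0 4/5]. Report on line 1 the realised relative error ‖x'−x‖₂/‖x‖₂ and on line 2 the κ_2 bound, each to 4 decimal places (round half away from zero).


from the listed singular values, σ₁ = 4, σ_n = 8/529
κ = σ_max/σ_min = 4/(8/529) = 264.5000
worst-case relative error ≤ 264.5000 × 1/902 = 0.2932
solve Ax = b  →  x = [142.9612 100.2810 -94.1300]
‖b‖ = 5.3852, ‖x‖ = 198.3800
re-solving with b+δb shifts x by Δx of norm 0.3948
relative error = 0.0020
so the bound overstates the realised error by a factor of ≈ 147.3530 (computed from the unrounded values)

0.0020
0.2932


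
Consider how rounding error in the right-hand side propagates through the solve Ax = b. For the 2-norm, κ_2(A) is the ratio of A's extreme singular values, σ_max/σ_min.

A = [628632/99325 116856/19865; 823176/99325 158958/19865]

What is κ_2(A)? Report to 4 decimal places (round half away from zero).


109.6000

M = AᵀA = [42911876736/394618225 8172393264/78923645; 8172393264/78923645 1556918820/15784729]. tr(M)=97306596/469225, det(M)=1679616/469225
solving λ² − 97306596/469225·λ + 1679616/469225 = 0 gives λ = 5184/25, 324/18769
κ_2(A) = √(λ_max/λ_min) = √((5184/25) / (324/18769)) = 109.6000


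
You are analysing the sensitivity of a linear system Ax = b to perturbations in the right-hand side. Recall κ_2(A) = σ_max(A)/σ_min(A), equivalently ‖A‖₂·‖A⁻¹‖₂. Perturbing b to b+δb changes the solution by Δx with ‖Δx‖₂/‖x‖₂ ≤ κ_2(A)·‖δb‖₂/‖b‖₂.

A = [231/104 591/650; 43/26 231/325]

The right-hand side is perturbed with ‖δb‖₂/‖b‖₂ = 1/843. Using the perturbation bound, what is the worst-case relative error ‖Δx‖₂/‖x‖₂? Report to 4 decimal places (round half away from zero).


AᵀA = [82945/10816 43197/13520; 43197/13520 22509/16900]; tr = 14401/1600, det = 9/1600
char-poly roots: 9 and 1/1600
κ = σ_max/σ_min = 3/(1/40) = 120.0000
bound on ‖Δx‖/‖x‖: κ·ε = 120.0000·1/843 = 0.1423

0.1423


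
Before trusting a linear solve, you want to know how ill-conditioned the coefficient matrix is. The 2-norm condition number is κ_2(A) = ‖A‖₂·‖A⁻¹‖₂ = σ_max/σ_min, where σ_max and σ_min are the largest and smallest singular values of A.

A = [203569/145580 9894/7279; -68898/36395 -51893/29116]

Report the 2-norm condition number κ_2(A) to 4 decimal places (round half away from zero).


130.5200

form AᵀA = [4695651529/847741456 279471780/52983841; 279471780/52983841 4259143225/847741456] with trace 5323897/504008 and determinant 105625/16128256
eigenvalues of AᵀA: λ = (tr ± √(tr²−4·det))/2 = 169/16, 625/1008016
κ = σ_max/σ_min = (13/4)/(25/1004) = 130.5200


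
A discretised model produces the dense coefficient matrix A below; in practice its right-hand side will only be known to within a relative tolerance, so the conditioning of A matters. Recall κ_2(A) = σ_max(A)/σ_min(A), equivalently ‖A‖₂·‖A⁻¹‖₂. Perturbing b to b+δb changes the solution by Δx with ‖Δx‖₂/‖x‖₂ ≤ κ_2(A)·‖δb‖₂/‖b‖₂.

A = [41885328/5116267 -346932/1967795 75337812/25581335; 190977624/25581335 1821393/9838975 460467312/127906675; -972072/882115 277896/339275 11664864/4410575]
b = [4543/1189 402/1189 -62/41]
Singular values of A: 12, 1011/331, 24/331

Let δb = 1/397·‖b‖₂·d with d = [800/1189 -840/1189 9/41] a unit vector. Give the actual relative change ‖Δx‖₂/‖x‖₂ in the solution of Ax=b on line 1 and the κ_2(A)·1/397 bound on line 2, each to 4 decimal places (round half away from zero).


largest singular value 12, smallest 24/331
κ_2(A) = 12 / (24/331) = 165.5000
perturbation bound = 165.5000·1/397 = 0.4169
solve Ax = b  →  x = [-2.4980 -26.6633 6.6451]
‖b‖₂ = 4.1231 and ‖x‖₂ = 27.5922
δb = ε·‖b‖·d = [0.0070 -0.0073 0.0023]; solving A·Δx = δb gives ‖Δx‖ = 0.1432
dividing the unrounded norms, ‖Δx‖/‖x‖ = 0.0052
so the bound overstates the realised error by a factor of ≈ 80.3052 (computed from the unrounded values)

0.0052
0.4169


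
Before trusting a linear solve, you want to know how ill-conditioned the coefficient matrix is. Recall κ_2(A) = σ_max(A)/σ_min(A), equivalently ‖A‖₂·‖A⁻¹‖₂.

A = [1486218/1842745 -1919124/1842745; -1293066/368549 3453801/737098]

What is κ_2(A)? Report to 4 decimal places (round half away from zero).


287.6480

M = AᵀA = [26180449704/2020053025 -34906094397/2020053025; -34906094397/2020053025 186169352409/8080212100]. tr(M)=11635646049/323208484, det(M)=1265625/80802121
eigenvalues of AᵀA: λ = (tr ± √(tr²−4·det))/2 = 36, 140625/323208484
κ = σ_max/σ_min = 6/(375/17978) = 287.6480


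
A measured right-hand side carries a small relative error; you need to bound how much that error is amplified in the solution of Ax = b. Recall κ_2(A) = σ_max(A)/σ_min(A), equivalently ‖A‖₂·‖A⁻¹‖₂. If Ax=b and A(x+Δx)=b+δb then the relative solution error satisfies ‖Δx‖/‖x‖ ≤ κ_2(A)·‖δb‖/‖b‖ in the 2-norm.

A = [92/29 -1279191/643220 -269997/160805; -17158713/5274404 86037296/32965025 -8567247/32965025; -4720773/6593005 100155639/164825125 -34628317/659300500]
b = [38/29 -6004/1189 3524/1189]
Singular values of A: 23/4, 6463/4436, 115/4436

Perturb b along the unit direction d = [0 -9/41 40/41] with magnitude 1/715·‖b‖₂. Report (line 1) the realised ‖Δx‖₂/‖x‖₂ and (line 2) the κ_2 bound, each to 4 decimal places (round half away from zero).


0.0021
0.3102

from the listed singular values, σ₁ = 23/4, σ_n = 115/4436
κ_2(A) = (23/4) / (115/4436) = 221.8000
κ_2(A)·‖δb‖/‖b‖ = 0.3102
solve Ax = b  →  x = [93.1339 117.7140 35.7632]
2-norm of b is 6.0000; of x, 154.3033
Δx = A⁻¹·δb where δb = 1/715·6.0000·d; ‖Δx‖ = 0.3237
dividing the unrounded norms, ‖Δx‖/‖x‖ = 0.0021
realised/bound (from unrounded values) ≈ 0.0068


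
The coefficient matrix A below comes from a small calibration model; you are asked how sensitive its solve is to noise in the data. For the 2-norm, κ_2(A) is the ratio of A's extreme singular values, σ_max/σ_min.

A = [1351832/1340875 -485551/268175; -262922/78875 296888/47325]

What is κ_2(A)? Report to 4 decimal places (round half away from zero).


189.3000

AᵀA = [34888696676/2876713225 -39244838248/1726027935; -39244838248/1726027935 44152025593/1035616761]; tr = 4905878581/89586225, det = 7496644/89586225
eigenvalues of AᵀA: λ = (tr ± √(tr²−4·det))/2 = 1369/25, 5476/3583449
κ_2(A) = √(λ_max/λ_min) = √((1369/25) / (5476/3583449)) = 189.3000


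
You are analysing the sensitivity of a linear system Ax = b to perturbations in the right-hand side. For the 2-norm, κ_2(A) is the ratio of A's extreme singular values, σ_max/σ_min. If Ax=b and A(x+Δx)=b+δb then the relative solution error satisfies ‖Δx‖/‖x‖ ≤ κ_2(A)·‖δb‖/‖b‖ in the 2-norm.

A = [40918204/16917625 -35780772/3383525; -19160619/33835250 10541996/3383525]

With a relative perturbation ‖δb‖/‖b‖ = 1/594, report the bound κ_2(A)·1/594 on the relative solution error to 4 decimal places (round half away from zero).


0.1389

AᵀA = [11302923191689/1831718628100 -2504128819842/91585931405; -2504128819842/91585931405 2226235719328/18317186281]; tr = 139159128569/1089660100, det = 652189444/272415025
solving λ² − 139159128569/1089660100·λ + 652189444/272415025 = 0 gives λ = 12769/100, 204304/10896601
σ_max=√(12769/100)=(113/10), σ_min=√(204304/10896601)=(452/3301) → κ = 82.5250
perturbation bound = 82.5250·1/594 = 0.1389


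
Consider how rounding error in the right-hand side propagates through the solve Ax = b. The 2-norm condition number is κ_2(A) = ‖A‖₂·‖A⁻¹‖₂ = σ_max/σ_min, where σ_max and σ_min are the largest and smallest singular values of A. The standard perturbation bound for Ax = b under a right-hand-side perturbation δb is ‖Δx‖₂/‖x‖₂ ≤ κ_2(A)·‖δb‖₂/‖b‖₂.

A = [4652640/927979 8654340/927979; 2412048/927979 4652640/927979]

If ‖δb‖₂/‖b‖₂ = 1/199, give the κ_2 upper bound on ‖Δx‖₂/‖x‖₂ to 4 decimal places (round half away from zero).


0.8068

AᵀA = [95034721536/2979740569 178158890880/2979740569; 178158890880/2979740569 334064566800/2979740569]; tr = 1484772624/10310521, det = 8294400/10310521
char-poly roots: 144 and 57600/10310521
κ = σ_max/σ_min = 12/(240/3211) = 160.5500
perturbation bound = 160.5500·1/199 = 0.8068


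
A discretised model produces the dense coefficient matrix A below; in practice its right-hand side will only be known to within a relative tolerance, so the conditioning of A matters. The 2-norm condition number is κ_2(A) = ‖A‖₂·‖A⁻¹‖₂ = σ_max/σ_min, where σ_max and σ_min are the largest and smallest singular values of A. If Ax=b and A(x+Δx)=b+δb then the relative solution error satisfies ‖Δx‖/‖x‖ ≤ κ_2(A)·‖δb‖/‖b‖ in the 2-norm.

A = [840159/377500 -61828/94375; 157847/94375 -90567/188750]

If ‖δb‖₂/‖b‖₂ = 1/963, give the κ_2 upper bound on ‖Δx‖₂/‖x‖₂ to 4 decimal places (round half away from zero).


AᵀA = [44180718073/5700250000 -1610736183/712531250; -1610736183/712531250 939727513/1425062500]; tr = 15340681/1824080, det = 707281/912040000
solving λ² − 15340681/1824080·λ + 707281/912040000 = 0 gives λ = 841/100, 841/9120400
κ = σ_max/σ_min = (29/10)/(29/3020) = 302.0000
worst-case relative error ≤ 302.0000 × 1/963 = 0.3136

0.3136


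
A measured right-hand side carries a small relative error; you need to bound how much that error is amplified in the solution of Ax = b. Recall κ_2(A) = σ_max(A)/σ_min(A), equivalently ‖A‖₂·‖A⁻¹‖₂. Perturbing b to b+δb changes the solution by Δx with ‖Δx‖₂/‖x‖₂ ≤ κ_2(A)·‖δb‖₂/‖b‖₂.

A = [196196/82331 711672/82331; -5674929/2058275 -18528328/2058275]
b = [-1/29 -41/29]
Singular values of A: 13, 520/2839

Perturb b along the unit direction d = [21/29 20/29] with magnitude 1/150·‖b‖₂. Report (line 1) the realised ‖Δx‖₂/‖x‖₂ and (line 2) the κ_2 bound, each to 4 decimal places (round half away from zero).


0.0094
0.4732

largest singular value 13, smallest 520/2839
condition number: 13 ÷ (520/2839) = 70.9750
perturbation bound = 70.9750·1/150 = 0.4732
solve Ax = b  →  x = [5.2628 -1.4548]
2-norm of b is 1.4142; of x, 5.4602
with δb = [0.0068 0.0065], A·Δx = δb → ‖Δx‖ = 0.0515
realised ‖Δx‖/‖x‖ = 0.0094
so the bound overstates the realised error by a factor of ≈ 50.1919 (computed from the unrounded values)


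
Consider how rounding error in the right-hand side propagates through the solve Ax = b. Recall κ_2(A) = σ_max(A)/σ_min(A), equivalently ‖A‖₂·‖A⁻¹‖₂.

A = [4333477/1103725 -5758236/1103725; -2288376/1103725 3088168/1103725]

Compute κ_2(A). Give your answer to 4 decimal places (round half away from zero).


324.6250

M = AᵀA = [16619853029/843051125 -22159219932/843051125; -22159219932/843051125 29546064656/843051125]. tr(M)=9233183537/168610225, det(M)=119946304/4215255625
eigenvalues of AᵀA: λ = (tr ± √(tr²−4·det))/2 = 1369/25, 87616/168610225
σ_max=√(1369/25)=(37/5), σ_min=√(87616/168610225)=(296/12985) → κ = 324.6250


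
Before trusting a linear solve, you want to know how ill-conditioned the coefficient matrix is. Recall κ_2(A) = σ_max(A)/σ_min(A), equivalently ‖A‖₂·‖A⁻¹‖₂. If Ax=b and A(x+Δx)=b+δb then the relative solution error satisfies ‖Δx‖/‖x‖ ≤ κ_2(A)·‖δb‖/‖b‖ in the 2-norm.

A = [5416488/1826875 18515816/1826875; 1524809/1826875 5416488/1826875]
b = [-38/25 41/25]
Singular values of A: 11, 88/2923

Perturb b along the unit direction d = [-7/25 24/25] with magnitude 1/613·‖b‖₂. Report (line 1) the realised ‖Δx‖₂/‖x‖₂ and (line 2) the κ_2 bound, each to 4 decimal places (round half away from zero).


largest singular value 11, smallest 88/2923
κ_2(A) = 11 / (88/2923) = 365.3750
κ_2(A)·‖δb‖/‖b‖ = 0.5960
solve Ax = b  →  x = [-63.8000 18.5136]
2-norm of b is 2.2361; of x, 66.4319
Δx = A⁻¹·δb where δb = 1/613·2.2361·d; ‖Δx‖ = 0.1212
relative error = 0.0018
realised/bound (from unrounded values) ≈ 0.0031

0.0018
0.5960


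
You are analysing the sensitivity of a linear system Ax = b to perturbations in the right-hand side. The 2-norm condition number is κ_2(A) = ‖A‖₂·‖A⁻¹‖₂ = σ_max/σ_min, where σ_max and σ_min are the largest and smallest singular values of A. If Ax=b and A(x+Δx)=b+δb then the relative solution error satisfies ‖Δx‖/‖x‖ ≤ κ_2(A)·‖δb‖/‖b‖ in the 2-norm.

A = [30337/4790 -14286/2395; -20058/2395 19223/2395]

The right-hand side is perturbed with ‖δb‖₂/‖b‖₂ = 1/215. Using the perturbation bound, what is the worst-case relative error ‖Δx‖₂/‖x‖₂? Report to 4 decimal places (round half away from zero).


1.1140

AᵀA = [101185081/917764 -24090885/229441; -24090885/229441 22944541/229441]; tr = 192963245/917764, det = 707281/917764
solving λ² − 192963245/917764·λ + 707281/917764 = 0 gives λ = 841/4, 841/229441
so κ_2 = √((841/4) / (841/229441)) = 239.5000
bound on ‖Δx‖/‖x‖: κ·ε = 239.5000·1/215 = 1.1140


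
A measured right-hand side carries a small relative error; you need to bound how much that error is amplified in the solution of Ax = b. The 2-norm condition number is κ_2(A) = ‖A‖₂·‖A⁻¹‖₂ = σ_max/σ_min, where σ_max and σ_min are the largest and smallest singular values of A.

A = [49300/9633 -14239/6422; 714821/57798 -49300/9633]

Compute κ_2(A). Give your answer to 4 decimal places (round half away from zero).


M = AᵀA = [3541223089/19766916 -122954200/1647243; -122954200/1647243 68323681/2196324]. tr(M)=12296261/58482, det(M)=707281/467856
λ_max, λ_min = (12296261/58482 ± √37794338244100/855036081)/2 = 841/4, 841/116964
σ_max=√(841/4)=(29/2), σ_min=√(841/116964)=(29/342) → κ = 171.0000

171.0000


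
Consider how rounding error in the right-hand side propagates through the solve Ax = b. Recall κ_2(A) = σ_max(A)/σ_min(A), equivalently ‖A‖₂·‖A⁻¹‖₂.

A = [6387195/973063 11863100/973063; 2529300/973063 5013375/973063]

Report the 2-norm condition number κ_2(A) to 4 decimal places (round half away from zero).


AᵀA = [279252180225/5602672201 523386168000/5602672201; 523386168000/5602672201 981461955625/5602672201]; tr = 4362332650/19386409, det = 87890625/19386409
λ_max, λ_min = (4362332650/19386409 ± √19023130614841960000/375832853915281)/2 = 225, 390625/19386409
σ_max=√225=15, σ_min=√(390625/19386409)=(625/4403) → κ = 105.6720

105.6720


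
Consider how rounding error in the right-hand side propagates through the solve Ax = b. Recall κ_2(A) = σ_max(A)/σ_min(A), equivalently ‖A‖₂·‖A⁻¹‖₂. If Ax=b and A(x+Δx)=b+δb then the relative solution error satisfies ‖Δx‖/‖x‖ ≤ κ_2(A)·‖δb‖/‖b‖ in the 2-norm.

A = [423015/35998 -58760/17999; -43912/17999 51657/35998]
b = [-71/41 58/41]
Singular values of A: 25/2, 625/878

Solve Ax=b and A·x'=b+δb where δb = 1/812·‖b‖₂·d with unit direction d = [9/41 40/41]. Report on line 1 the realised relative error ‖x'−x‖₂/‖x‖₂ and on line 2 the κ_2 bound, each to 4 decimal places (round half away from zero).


0.0027
0.0216

largest singular value 25/2, smallest 625/878
κ = σ_max/σ_min = (25/2)/(625/878) = 17.5600
bound on ‖Δx‖/‖x‖: κ·ε = 17.5600·1/812 = 0.0216
solve Ax = b  →  x = [0.2397 1.3934]
‖b‖₂ = 2.2361 and ‖x‖₂ = 1.4139
re-solving with b+δb shifts x by Δx of norm 0.0039
dividing the unrounded norms, ‖Δx‖/‖x‖ = 0.0027
realised/bound (from unrounded values) ≈ 0.1265


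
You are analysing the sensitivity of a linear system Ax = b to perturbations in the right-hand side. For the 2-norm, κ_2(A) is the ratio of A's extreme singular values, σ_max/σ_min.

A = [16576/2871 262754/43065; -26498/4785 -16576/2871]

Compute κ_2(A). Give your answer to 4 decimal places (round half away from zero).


form AᵀA = [15681796/245025 9879296/147015; 9879296/147015 155602276/2205225] with trace 59347688/441045 and determinant 11316496/55130625
char-poly roots: 3364/25 and 3364/2205225
so κ_2 = √((3364/25) / (3364/2205225)) = 297.0000

297.0000


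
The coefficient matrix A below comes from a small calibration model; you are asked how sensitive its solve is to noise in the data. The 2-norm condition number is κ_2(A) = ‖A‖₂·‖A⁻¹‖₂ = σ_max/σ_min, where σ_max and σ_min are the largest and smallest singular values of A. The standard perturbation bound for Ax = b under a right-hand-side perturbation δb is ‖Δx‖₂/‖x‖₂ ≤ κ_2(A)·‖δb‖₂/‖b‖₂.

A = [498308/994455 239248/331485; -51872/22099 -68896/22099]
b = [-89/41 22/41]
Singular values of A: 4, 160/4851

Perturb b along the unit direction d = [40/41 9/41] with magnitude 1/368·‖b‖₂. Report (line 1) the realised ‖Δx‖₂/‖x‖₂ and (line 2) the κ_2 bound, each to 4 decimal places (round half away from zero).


0.0030
0.3296

from the listed singular values, σ₁ = 4, σ_n = 160/4851
κ = σ_max/σ_min = 4/(160/4851) = 121.2750
worst-case relative error ≤ 121.2750 × 1/368 = 0.3296
solve Ax = b  →  x = [48.3600 -36.5825]
‖b‖₂ = 2.2361 and ‖x‖₂ = 60.6380
re-solving with b+δb shifts x by Δx of norm 0.1842
realised ‖Δx‖/‖x‖ = 0.0030
realised/bound (from unrounded values) ≈ 0.0092


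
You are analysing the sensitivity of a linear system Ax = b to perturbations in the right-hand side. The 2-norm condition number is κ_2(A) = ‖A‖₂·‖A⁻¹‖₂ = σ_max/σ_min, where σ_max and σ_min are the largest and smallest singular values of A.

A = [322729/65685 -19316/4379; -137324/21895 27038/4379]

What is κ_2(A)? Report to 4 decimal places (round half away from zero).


45.3000

form AᵀA = [10954997449/172580769 -3474546460/57526923; -3474546460/57526923 1104161300/19175641] with trace 24842389/205209 and determinant 1464100/205209
solving λ² − 24842389/205209·λ + 1464100/205209 = 0 gives λ = 121, 12100/205209
so κ_2 = √(121 / (12100/205209)) = 45.3000


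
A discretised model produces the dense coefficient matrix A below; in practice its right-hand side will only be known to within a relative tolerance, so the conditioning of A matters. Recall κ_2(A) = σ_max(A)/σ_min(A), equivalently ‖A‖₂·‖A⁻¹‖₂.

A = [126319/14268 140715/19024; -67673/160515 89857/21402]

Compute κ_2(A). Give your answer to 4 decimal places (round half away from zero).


AᵀA = [19265416969/245235600 4166732633/65396160; 4166732633/65396160 1261517881/17438976]; tr = 704028769/4665600, det = 302934025/186624
solving λ² − 704028769/4665600·λ + 302934025/186624 = 0 gives λ = 3481/25, 2175625/186624
κ = σ_max/σ_min = (59/5)/(1475/432) = 3.4560

3.4560


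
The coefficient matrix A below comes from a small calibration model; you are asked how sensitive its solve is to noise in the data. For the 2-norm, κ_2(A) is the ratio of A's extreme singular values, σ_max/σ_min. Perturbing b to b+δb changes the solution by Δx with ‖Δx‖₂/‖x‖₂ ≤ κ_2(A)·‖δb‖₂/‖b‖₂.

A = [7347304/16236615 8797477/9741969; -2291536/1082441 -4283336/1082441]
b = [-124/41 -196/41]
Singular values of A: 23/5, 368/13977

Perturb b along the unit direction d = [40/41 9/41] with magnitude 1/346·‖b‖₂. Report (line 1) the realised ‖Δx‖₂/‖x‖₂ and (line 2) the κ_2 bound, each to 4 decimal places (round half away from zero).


0.0041
0.5049

from the listed singular values, σ₁ = 23/5, σ_n = 368/13977
condition number: (23/5) ÷ (368/13977) = 174.7125
κ_2(A)·‖δb‖/‖b‖ = 0.5049
solve Ax = b  →  x = [134.4597 -70.7263]
‖b‖ = 5.6569, ‖x‖ = 151.9264
Δx = A⁻¹·δb where δb = 1/346·5.6569·d; ‖Δx‖ = 0.6210
dividing the unrounded norms, ‖Δx‖/‖x‖ = 0.0041
so the bound overstates the realised error by a factor of ≈ 123.5424 (computed from the unrounded values)


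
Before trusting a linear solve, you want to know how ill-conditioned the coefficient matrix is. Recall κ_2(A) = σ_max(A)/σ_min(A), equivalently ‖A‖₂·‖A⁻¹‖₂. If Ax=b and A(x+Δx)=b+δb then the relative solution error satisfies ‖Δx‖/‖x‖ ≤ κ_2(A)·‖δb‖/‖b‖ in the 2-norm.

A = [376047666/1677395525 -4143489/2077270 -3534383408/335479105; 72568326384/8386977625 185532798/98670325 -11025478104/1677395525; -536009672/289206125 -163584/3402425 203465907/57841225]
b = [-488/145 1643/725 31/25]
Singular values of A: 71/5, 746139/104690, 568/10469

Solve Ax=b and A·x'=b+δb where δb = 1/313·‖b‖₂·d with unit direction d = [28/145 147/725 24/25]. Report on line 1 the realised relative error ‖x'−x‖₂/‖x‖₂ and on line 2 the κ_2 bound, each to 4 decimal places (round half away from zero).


0.0135
0.8362

σ_max = 71/5, σ_min = 568/10469
condition number: (71/5) ÷ (568/10469) = 261.7250
worst-case relative error ≤ 261.7250 × 1/313 = 0.8362
solve Ax = b  →  x = [6.6790 -16.7977 3.6419]
‖b‖ = 4.2426, ‖x‖ = 18.4400
re-solving with b+δb shifts x by Δx of norm 0.2498
relative error = 0.0135
so the bound overstates the realised error by a factor of ≈ 61.7182 (computed from the unrounded values)


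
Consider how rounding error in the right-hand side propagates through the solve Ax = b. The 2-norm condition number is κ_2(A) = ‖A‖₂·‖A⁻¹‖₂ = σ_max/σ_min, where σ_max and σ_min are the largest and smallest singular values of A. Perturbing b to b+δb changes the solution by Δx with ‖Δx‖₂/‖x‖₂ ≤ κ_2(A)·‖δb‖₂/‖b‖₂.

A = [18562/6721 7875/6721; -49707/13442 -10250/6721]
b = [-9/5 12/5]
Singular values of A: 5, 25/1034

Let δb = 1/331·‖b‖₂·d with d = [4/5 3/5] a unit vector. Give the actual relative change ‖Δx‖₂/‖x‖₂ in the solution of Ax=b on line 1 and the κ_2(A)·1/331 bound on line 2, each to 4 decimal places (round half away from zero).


largest singular value 5, smallest 25/1034
κ_2(A) = 5 / (25/1034) = 206.8000
κ_2(A)·‖δb‖/‖b‖ = 0.6248
solve Ax = b  →  x = [-0.5538 -0.2308]
‖b‖ = 3.0000, ‖x‖ = 0.6000
with δb = [0.0073 0.0054], A·Δx = δb → ‖Δx‖ = 0.3749
realised ‖Δx‖/‖x‖ = 0.6248
realised/bound = 1 exactly: the bound is attained for this b and d

0.6248
0.6248


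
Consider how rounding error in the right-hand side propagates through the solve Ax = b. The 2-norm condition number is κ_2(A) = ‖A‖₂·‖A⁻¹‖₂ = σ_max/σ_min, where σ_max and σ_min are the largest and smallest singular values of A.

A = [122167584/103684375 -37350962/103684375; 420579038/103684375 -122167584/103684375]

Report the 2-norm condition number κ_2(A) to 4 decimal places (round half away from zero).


M = AᵀA = [306898633256644/17200719390625 -89510722785792/17200719390625; -89510722785792/17200719390625 26112020708356/17200719390625]. tr(M)=532817046344/27521151025, det(M)=5856400/1100846041
char-poly roots: 484/25 and 302500/1100846041
σ_max=√(484/25)=(22/5), σ_min=√(302500/1100846041)=(550/33179) → κ = 265.4320

265.4320


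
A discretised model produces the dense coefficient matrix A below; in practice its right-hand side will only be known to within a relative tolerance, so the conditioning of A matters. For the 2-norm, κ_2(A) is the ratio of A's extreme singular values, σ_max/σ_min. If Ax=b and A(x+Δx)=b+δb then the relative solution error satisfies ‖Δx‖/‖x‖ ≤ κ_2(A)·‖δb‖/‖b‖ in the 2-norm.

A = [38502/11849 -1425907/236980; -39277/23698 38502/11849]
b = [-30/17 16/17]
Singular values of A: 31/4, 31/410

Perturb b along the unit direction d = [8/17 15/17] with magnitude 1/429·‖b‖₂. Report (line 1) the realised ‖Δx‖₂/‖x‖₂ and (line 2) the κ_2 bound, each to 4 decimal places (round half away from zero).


largest singular value 31/4, smallest 31/410
condition number: (31/4) ÷ (31/410) = 102.5000
κ_2(A)·‖δb‖/‖b‖ = 0.2389
solve Ax = b  →  x = [-0.1214 0.2277]
‖b‖ = 2.0000, ‖x‖ = 0.2581
with δb = [0.0022 0.0041], A·Δx = δb → ‖Δx‖ = 0.0617
realised ‖Δx‖/‖x‖ = 0.2389
realised/bound = 1 exactly: the bound is attained for this b and d

0.2389
0.2389


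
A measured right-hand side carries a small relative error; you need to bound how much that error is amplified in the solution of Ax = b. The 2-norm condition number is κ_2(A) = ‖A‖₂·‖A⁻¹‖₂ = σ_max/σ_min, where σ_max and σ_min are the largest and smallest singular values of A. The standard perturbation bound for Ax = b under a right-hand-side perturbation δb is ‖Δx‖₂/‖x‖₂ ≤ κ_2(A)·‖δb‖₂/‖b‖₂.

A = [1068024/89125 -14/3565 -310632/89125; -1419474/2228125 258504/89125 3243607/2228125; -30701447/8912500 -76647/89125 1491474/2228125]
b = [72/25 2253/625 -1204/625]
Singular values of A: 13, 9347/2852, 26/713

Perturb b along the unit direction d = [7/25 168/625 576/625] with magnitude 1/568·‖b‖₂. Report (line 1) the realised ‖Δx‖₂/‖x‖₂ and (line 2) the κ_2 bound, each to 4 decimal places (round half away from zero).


0.1943
0.6276

from the listed singular values, σ₁ = 13, σ_n = 26/713
κ = σ_max/σ_min = 13/(26/713) = 356.5000
bound on ‖Δx‖/‖x‖: κ·ε = 356.5000·1/568 = 0.6276
solve Ax = b  →  x = [0.3530 1.1266 0.3860]
2-norm of b is 5.0000; of x, 1.2421
re-solving with b+δb shifts x by Δx of norm 0.2414
relative error = 0.1943
tightness: 0.1943 against a bound of 0.6276 (unrounded ratio ≈ 0.3096)


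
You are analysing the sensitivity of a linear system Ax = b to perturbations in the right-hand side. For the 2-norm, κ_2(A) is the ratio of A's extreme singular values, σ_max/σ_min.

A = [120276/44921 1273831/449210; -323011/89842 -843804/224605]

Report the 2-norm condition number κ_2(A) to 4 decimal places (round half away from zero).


M = AᵀA = [162201370825/8071584964 42576927120/2017896241; 42576927120/2017896241 178826647129/8071584964]. tr(M)=202751497/4798802, det(M)=714025/38390416
solving λ² − 202751497/4798802·λ + 714025/38390416 = 0 gives λ = 169/4, 4225/9597604
κ = σ_max/σ_min = (13/2)/(65/3098) = 309.8000

309.8000


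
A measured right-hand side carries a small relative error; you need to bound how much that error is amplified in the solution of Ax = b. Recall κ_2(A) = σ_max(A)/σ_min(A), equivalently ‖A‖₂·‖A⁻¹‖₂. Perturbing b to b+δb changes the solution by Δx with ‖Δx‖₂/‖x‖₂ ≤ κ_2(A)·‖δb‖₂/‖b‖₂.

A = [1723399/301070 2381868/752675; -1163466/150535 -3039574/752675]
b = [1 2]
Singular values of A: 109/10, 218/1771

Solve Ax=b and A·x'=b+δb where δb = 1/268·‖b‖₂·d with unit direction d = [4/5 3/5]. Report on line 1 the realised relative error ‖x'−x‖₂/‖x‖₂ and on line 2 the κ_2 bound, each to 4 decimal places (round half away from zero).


0.0042
0.3304

largest singular value 109/10, smallest 218/1771
κ_2(A) = (109/10) / (218/1771) = 88.5500
worst-case relative error ≤ 88.5500 × 1/268 = 0.3304
solve Ax = b  →  x = [-7.7269 14.2930]
‖b‖ = 2.2361, ‖x‖ = 16.2480
δb = ε·‖b‖·d = [0.0067 0.0050]; solving A·Δx = δb gives ‖Δx‖ = 0.0678
relative error = 0.0042
tightness: 0.0042 against a bound of 0.3304 (unrounded ratio ≈ 0.0126)


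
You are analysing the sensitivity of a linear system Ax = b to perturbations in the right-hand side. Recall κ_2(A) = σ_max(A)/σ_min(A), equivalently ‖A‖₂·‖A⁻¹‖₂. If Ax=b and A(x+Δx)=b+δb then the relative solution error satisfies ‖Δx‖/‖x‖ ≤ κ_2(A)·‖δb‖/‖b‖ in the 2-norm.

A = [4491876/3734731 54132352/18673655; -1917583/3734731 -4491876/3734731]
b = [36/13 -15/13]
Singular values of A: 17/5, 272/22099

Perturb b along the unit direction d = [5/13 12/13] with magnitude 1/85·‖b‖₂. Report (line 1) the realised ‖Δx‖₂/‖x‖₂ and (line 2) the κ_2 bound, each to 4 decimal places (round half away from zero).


3.2499
3.2499

largest singular value 17/5, smallest 272/22099
κ_2(A) = (17/5) / (272/22099) = 276.2375
κ_2(A)·‖δb‖/‖b‖ = 3.2499
solve Ax = b  →  x = [0.3394 0.8145]
‖b‖₂ = 3.0000 and ‖x‖₂ = 0.8824
re-solving with b+δb shifts x by Δx of norm 2.8675
realised ‖Δx‖/‖x‖ = 3.2499
so the bound is sharp here: realised error equals the bound
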